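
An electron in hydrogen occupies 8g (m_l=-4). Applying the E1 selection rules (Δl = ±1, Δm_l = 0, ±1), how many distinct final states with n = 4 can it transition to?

1

E1 requires Δl = ±1, so l_f ∈ {3, 5}; with 0 ≤ l_f ≤ n_f−1 = 3, the allowed l_f values are {3}.
For l_f = 3: m_f ∈ {m_i−1, m_i, m_i+1} ∩ [−3, 3] = {-3} → 1 state.
Total: 1.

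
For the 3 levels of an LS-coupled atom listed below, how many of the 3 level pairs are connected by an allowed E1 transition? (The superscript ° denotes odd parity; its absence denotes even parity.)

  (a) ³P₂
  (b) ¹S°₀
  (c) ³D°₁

(a)–(b): forbidden (ΔS, ΔJ).
(a)–(c): allowed.
(b)–(c): forbidden (parity, ΔS, ΔL).
Allowed pairs: 1 of 3.

1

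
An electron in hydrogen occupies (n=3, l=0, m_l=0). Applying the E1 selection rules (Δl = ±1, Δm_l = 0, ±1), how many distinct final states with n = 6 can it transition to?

3

E1 requires Δl = ±1, so l_f ∈ {-1, 1}; with 0 ≤ l_f ≤ n_f−1 = 5, the allowed l_f values are {1}.
For l_f = 1: m_f ∈ {m_i−1, m_i, m_i+1} ∩ [−1, 1] = {-1, 0, 1} → 3 states.
Total: 3.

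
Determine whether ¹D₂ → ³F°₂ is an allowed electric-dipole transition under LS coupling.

Parity must change: even → odd — passes.
ΔS = 0: S: 0 → 1 — fails.
ΔL = 0, ±1 (not L=0↔0): L: 2 → 3, ΔL = +1 — passes.
ΔJ = 0, ±1 (not J=0↔0): J: 2 → 2, ΔJ = +0 — passes.
Rule(s) violated: ΔS.

forbidden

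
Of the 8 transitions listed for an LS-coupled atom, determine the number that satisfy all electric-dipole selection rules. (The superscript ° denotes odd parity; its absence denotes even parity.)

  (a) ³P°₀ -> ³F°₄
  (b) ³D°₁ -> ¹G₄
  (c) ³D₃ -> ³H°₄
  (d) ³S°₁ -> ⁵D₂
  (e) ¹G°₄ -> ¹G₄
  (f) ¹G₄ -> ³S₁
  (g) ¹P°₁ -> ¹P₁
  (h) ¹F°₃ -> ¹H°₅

(a) forbidden (parity, ΔL, ΔJ fail)
(b) forbidden (ΔS, ΔL, ΔJ fail)
(c) forbidden (ΔL fails)
(d) forbidden (ΔS, ΔL fail)
(e) allowed
(f) forbidden (parity, ΔS, ΔL, ΔJ fail)
(g) allowed
(h) forbidden (parity, ΔL, ΔJ fail)
Total allowed: 2 of 8.

2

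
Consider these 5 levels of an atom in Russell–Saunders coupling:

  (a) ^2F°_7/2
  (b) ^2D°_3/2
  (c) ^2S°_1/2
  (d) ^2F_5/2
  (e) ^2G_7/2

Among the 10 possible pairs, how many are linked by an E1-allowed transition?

3

(a)–(b): forbidden (parity, ΔJ).
(a)–(c): forbidden (parity, ΔL, ΔJ).
(a)–(d): allowed.
(a)–(e): allowed.
(b)–(c): forbidden (parity, ΔL).
(b)–(d): allowed.
(b)–(e): forbidden (ΔL, ΔJ).
(c)–(d): forbidden (ΔL, ΔJ).
(c)–(e): forbidden (ΔL, ΔJ).
(d)–(e): forbidden (parity).
Allowed pairs: 3 of 10.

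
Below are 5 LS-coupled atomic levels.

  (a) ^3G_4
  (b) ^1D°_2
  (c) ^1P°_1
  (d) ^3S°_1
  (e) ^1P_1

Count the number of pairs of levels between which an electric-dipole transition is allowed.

2

(a)–(b): forbidden (ΔS, ΔL, ΔJ).
(a)–(c): forbidden (ΔS, ΔL, ΔJ).
(a)–(d): forbidden (ΔL, ΔJ).
(a)–(e): forbidden (parity, ΔS, ΔL, ΔJ).
(b)–(c): forbidden (parity).
(b)–(d): forbidden (parity, ΔS, ΔL).
(b)–(e): allowed.
(c)–(d): forbidden (parity, ΔS).
(c)–(e): allowed.
(d)–(e): forbidden (ΔS).
Allowed pairs: 2 of 10.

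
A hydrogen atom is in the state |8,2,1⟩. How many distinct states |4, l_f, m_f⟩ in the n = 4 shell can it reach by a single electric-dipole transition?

E1 requires Δl = ±1, so l_f ∈ {1, 3}; with 0 ≤ l_f ≤ n_f−1 = 3, the allowed l_f values are {1, 3}.
For l_f = 1: m_f ∈ {m_i−1, m_i, m_i+1} ∩ [−1, 1] = {0, 1} → 2 states.
For l_f = 3: m_f ∈ {m_i−1, m_i, m_i+1} ∩ [−3, 3] = {0, 1, 2} → 3 states.
Total: 5.

5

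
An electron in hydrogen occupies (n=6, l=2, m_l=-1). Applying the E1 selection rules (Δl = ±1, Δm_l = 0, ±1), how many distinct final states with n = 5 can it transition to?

5

E1 requires Δl = ±1, so l_f ∈ {1, 3}; with 0 ≤ l_f ≤ n_f−1 = 4, the allowed l_f values are {1, 3}.
For l_f = 1: m_f ∈ {m_i−1, m_i, m_i+1} ∩ [−1, 1] = {-1, 0} → 2 states.
For l_f = 3: m_f ∈ {m_i−1, m_i, m_i+1} ∩ [−3, 3] = {-2, -1, 0} → 3 states.
Total: 5.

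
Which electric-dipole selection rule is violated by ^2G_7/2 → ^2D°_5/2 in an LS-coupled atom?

the ΔL = 0, ±1 rule

Initial level: S=1/2, L=4, J=7/2, parity even. Final level: S=1/2, L=2, J=5/2, parity odd.
ΔJ = 0, ±1 (not J=0↔0): J: 7/2 → 5/2, ΔJ = -1 — ok.
ΔS = 0: S: 1/2 → 1/2 — ok.
ΔL = 0, ±1 (not L=0↔0): L: 4 → 2, ΔL = -2 — fails.
Parity must change: even → odd — ok.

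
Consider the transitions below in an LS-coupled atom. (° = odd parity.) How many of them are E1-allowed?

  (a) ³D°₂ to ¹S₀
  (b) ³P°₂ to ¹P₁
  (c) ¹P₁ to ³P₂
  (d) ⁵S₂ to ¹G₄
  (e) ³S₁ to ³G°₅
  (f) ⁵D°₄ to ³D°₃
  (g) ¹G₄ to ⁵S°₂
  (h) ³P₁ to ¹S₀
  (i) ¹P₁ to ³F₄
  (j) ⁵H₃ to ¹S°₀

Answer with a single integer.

(a) forbidden (ΔS, ΔL, ΔJ fail)
(b) forbidden (ΔS fails)
(c) forbidden (parity, ΔS fail)
(d) forbidden (parity, ΔS, ΔL, ΔJ fail)
(e) forbidden (ΔL, ΔJ fail)
(f) forbidden (parity, ΔS fail)
(g) forbidden (ΔS, ΔL, ΔJ fail)
(h) forbidden (parity, ΔS fail)
(i) forbidden (parity, ΔS, ΔL, ΔJ fail)
(j) forbidden (ΔS, ΔL, ΔJ fail)
Total allowed: 0 of 10.

0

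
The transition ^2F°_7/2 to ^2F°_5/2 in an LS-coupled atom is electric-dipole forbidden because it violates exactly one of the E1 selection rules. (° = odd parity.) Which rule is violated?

Reading off the term symbols: S 1/2→1/2, L 3→3, J 7/2→5/2, parity odd→odd.
Parity must change: odd → odd — ✗.
ΔS = 0: S: 1/2 → 1/2 — ✓.
ΔL = 0, ±1 (not L=0↔0): L: 3 → 3, ΔL = +0 — ✓.
ΔJ = 0, ±1 (not J=0↔0): J: 7/2 → 5/2, ΔJ = -1 — ✓.

parity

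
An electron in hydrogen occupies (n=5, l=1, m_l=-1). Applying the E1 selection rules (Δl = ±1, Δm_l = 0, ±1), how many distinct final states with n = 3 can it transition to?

4

E1 requires Δl = ±1, so l_f ∈ {0, 2}; with 0 ≤ l_f ≤ n_f−1 = 2, the allowed l_f values are {0, 2}.
For l_f = 0: m_f ∈ {m_i−1, m_i, m_i+1} ∩ [−0, 0] = {0} → 1 state.
For l_f = 2: m_f ∈ {m_i−1, m_i, m_i+1} ∩ [−2, 2] = {-2, -1, 0} → 3 states.
Total: 4.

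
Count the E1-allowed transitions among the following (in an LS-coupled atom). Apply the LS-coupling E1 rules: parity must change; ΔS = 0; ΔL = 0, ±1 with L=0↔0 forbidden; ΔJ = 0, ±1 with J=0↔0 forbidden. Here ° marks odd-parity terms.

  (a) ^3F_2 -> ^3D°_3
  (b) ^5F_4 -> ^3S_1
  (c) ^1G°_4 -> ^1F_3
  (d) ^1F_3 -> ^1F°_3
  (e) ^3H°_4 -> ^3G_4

4

(a) allowed
(b) forbidden (parity, ΔS, ΔL, ΔJ fail)
(c) allowed
(d) allowed
(e) allowed
Total allowed: 4 of 5.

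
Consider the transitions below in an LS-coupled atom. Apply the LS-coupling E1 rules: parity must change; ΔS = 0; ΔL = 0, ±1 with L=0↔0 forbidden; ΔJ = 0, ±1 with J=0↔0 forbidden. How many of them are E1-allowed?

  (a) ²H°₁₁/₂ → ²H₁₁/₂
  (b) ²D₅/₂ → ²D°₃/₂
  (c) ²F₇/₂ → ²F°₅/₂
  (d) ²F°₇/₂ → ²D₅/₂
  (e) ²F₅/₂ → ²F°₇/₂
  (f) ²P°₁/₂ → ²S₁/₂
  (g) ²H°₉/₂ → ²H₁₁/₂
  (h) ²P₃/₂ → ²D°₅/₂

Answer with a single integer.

(a) allowed
(b) allowed
(c) allowed
(d) allowed
(e) allowed
(f) allowed
(g) allowed
(h) allowed
Total allowed: 8 of 8.

8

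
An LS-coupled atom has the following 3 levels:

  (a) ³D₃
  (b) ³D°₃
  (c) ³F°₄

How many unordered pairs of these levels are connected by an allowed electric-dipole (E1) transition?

(a)–(b): allowed.
(a)–(c): allowed.
(b)–(c): forbidden (parity).
Allowed pairs: 2 of 3.

2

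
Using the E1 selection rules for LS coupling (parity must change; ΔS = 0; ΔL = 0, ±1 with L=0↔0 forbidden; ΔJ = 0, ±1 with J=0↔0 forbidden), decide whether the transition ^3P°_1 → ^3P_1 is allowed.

allowed

Reading off the term symbols: S 1→1, L 1→1, J 1→1, parity odd→even.
ΔS = 0: S: 1 → 1 — passes.
Parity must change: odd → even — passes.
ΔJ = 0, ±1 (not J=0↔0): J: 1 → 1, ΔJ = +0 — passes.
ΔL = 0, ±1 (not L=0↔0): L: 1 → 1, ΔL = +0 — passes.
All four E1 rules are satisfied.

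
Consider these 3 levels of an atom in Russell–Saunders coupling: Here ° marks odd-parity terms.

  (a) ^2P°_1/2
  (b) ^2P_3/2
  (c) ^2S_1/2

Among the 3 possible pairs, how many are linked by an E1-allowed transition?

(a)–(b): allowed.
(a)–(c): allowed.
(b)–(c): forbidden (parity).
Allowed pairs: 2 of 3.

2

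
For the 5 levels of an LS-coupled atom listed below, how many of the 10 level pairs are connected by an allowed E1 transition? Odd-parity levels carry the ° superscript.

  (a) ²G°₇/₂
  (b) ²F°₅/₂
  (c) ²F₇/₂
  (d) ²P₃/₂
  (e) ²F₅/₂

(a)–(b): forbidden (parity).
(a)–(c): allowed.
(a)–(d): forbidden (ΔL, ΔJ).
(a)–(e): allowed.
(b)–(c): allowed.
(b)–(d): forbidden (ΔL).
(b)–(e): allowed.
(c)–(d): forbidden (parity, ΔL, ΔJ).
(c)–(e): forbidden (parity).
(d)–(e): forbidden (parity, ΔL).
Allowed pairs: 4 of 10.

4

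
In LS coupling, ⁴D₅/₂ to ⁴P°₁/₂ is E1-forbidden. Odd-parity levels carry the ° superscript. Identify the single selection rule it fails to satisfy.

the ΔJ = 0, ±1 rule

Parity must change: even → odd — passes.
ΔS = 0: S: 3/2 → 3/2 — passes.
ΔL = 0, ±1 (not L=0↔0): L: 2 → 1, ΔL = -1 — passes.
ΔJ = 0, ±1 (not J=0↔0): J: 5/2 → 1/2, ΔJ = -2 — fails.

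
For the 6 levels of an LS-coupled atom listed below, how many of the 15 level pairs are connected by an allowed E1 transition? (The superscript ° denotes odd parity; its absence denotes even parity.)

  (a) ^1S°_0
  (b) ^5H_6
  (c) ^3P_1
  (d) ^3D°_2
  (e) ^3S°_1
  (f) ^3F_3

3

(a)–(b): forbidden (ΔS, ΔL, ΔJ).
(a)–(c): forbidden (ΔS).
(a)–(d): forbidden (parity, ΔS, ΔL, ΔJ).
(a)–(e): forbidden (parity, ΔS, ΔL).
(a)–(f): forbidden (ΔS, ΔL, ΔJ).
(b)–(c): forbidden (parity, ΔS, ΔL, ΔJ).
(b)–(d): forbidden (ΔS, ΔL, ΔJ).
(b)–(e): forbidden (ΔS, ΔL, ΔJ).
(b)–(f): forbidden (parity, ΔS, ΔL, ΔJ).
(c)–(d): allowed.
(c)–(e): allowed.
(c)–(f): forbidden (parity, ΔL, ΔJ).
(d)–(e): forbidden (parity, ΔL).
(d)–(f): allowed.
(e)–(f): forbidden (ΔL, ΔJ).
Allowed pairs: 3 of 15.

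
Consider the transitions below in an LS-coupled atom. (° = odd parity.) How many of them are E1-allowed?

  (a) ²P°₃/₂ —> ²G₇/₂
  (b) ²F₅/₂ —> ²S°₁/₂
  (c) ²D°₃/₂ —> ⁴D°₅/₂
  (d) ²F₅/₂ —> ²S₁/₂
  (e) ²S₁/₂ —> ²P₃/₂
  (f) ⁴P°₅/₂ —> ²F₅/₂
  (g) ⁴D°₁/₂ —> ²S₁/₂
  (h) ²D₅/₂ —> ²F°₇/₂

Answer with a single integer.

1

(a) forbidden (ΔL, ΔJ fail)
(b) forbidden (ΔL, ΔJ fail)
(c) forbidden (parity, ΔS fail)
(d) forbidden (parity, ΔL, ΔJ fail)
(e) forbidden (parity fails)
(f) forbidden (ΔS, ΔL fail)
(g) forbidden (ΔS, ΔL fail)
(h) allowed
Total allowed: 1 of 8.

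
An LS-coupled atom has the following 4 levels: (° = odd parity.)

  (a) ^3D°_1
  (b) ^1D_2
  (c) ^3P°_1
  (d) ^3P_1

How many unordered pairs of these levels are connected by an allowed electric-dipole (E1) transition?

(a)–(b): forbidden (ΔS).
(a)–(c): forbidden (parity).
(a)–(d): allowed.
(b)–(c): forbidden (ΔS).
(b)–(d): forbidden (parity, ΔS).
(c)–(d): allowed.
Allowed pairs: 2 of 6.

2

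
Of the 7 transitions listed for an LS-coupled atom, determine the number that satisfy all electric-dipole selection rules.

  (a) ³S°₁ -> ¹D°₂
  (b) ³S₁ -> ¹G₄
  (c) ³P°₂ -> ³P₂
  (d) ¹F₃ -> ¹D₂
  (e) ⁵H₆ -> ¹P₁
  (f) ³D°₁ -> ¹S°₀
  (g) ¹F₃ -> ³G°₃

(a) forbidden (parity, ΔS, ΔL fail)
(b) forbidden (parity, ΔS, ΔL, ΔJ fail)
(c) allowed
(d) forbidden (parity fails)
(e) forbidden (parity, ΔS, ΔL, ΔJ fail)
(f) forbidden (parity, ΔS, ΔL fail)
(g) forbidden (ΔS fails)
Total allowed: 1 of 7.

1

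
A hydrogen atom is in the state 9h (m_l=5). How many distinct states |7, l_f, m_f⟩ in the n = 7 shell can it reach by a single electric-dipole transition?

4

E1 requires Δl = ±1, so l_f ∈ {4, 6}; with 0 ≤ l_f ≤ n_f−1 = 6, the allowed l_f values are {4, 6}.
For l_f = 4: m_f ∈ {m_i−1, m_i, m_i+1} ∩ [−4, 4] = {4} → 1 state.
For l_f = 6: m_f ∈ {m_i−1, m_i, m_i+1} ∩ [−6, 6] = {4, 5, 6} → 3 states.
Total: 4.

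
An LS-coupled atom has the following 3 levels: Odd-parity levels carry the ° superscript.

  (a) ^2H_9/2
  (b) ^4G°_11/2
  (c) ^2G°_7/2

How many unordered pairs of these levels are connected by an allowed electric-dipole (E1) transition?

1

(a)–(b): forbidden (ΔS).
(a)–(c): allowed.
(b)–(c): forbidden (parity, ΔS, ΔJ).
Allowed pairs: 1 of 3.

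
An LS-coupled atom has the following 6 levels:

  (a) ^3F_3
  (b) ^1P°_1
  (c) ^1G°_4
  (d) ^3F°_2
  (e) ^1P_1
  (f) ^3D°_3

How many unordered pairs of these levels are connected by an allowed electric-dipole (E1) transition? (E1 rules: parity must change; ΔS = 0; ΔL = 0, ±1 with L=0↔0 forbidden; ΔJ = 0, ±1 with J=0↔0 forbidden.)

3

(a)–(b): forbidden (ΔS, ΔL, ΔJ).
(a)–(c): forbidden (ΔS).
(a)–(d): allowed.
(a)–(e): forbidden (parity, ΔS, ΔL, ΔJ).
(a)–(f): allowed.
(b)–(c): forbidden (parity, ΔL, ΔJ).
(b)–(d): forbidden (parity, ΔS, ΔL).
(b)–(e): allowed.
(b)–(f): forbidden (parity, ΔS, ΔJ).
(c)–(d): forbidden (parity, ΔS, ΔJ).
(c)–(e): forbidden (ΔL, ΔJ).
(c)–(f): forbidden (parity, ΔS, ΔL).
(d)–(e): forbidden (ΔS, ΔL).
(d)–(f): forbidden (parity).
(e)–(f): forbidden (ΔS, ΔJ).
Allowed pairs: 3 of 15.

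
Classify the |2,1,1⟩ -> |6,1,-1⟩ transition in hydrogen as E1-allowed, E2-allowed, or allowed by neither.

Δl = 1 − 1 = +0; l_i + l_f = 2.
Δm_l = -2.
E1 (Δl = ±1, |Δm_l| ≤ 1): not satisfied.
E2 (Δl = 0,±2, l_i+l_f ≥ 2, |Δm_l| ≤ 2): satisfied.

E2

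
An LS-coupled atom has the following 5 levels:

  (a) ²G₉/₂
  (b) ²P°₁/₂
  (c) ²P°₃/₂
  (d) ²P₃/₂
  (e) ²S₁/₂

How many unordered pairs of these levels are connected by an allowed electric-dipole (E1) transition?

(a)–(b): forbidden (ΔL, ΔJ).
(a)–(c): forbidden (ΔL, ΔJ).
(a)–(d): forbidden (parity, ΔL, ΔJ).
(a)–(e): forbidden (parity, ΔL, ΔJ).
(b)–(c): forbidden (parity).
(b)–(d): allowed.
(b)–(e): allowed.
(c)–(d): allowed.
(c)–(e): allowed.
(d)–(e): forbidden (parity).
Allowed pairs: 4 of 10.

4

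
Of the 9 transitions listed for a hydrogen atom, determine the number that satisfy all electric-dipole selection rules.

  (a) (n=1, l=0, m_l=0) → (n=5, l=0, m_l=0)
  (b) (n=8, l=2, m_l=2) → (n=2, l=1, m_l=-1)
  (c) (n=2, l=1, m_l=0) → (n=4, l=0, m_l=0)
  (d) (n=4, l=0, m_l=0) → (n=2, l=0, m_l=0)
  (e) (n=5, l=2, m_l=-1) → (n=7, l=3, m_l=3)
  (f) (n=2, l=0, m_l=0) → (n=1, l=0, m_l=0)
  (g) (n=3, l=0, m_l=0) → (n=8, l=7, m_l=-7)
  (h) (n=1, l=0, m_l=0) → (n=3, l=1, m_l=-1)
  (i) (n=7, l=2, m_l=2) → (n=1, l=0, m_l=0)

2

(a) forbidden — Δl = +0 (E1 requires Δl = ±1)
(b) forbidden — Δm_l = -3 (E1 requires Δm_l = 0, ±1)
(c) allowed
(d) forbidden — Δl = +0 (E1 requires Δl = ±1)
(e) forbidden — Δm_l = +4 (E1 requires Δm_l = 0, ±1)
(f) forbidden — Δl = +0 (E1 requires Δl = ±1)
(g) forbidden — Δl = +7 (E1 requires Δl = ±1); Δm_l = -7 (E1 requires Δm_l = 0, ±1)
(h) allowed
(i) forbidden — Δl = -2 (E1 requires Δl = ±1); Δm_l = -2 (E1 requires Δm_l = 0, ±1)
Total allowed: 2 of 9.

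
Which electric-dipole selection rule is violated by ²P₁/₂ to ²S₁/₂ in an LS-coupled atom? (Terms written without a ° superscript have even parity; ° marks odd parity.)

Initial level: S=1/2, L=1, J=1/2, parity even. Final level: S=1/2, L=0, J=1/2, parity even.
ΔL = 0, ±1 (not L=0↔0): L: 1 → 0, ΔL = -1 — passes.
Parity must change: even → even — fails.
ΔS = 0: S: 1/2 → 1/2 — passes.
ΔJ = 0, ±1 (not J=0↔0): J: 1/2 → 1/2, ΔJ = +0 — passes.

parity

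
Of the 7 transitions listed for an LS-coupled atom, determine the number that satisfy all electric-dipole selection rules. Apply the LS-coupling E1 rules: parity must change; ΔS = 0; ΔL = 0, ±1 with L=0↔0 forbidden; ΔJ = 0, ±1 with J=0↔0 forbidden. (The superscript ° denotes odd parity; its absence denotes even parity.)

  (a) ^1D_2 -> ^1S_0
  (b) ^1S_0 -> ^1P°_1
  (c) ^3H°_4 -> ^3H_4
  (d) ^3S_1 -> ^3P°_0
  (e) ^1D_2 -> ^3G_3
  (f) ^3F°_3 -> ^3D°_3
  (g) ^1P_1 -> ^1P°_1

4

(a) forbidden (parity, ΔL, ΔJ fail)
(b) allowed
(c) allowed
(d) allowed
(e) forbidden (parity, ΔS, ΔL fail)
(f) forbidden (parity fails)
(g) allowed
Total allowed: 4 of 7.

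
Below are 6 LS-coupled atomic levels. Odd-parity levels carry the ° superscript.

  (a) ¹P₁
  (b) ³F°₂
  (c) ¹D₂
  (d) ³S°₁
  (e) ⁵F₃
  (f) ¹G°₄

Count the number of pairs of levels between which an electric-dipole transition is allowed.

(a)–(b): forbidden (ΔS, ΔL).
(a)–(c): forbidden (parity).
(a)–(d): forbidden (ΔS).
(a)–(e): forbidden (parity, ΔS, ΔL, ΔJ).
(a)–(f): forbidden (ΔL, ΔJ).
(b)–(c): forbidden (ΔS).
(b)–(d): forbidden (parity, ΔL).
(b)–(e): forbidden (ΔS).
(b)–(f): forbidden (parity, ΔS, ΔJ).
(c)–(d): forbidden (ΔS, ΔL).
(c)–(e): forbidden (parity, ΔS).
(c)–(f): forbidden (ΔL, ΔJ).
(d)–(e): forbidden (ΔS, ΔL, ΔJ).
(d)–(f): forbidden (parity, ΔS, ΔL, ΔJ).
(e)–(f): forbidden (ΔS).
Allowed pairs: 0 of 15.

0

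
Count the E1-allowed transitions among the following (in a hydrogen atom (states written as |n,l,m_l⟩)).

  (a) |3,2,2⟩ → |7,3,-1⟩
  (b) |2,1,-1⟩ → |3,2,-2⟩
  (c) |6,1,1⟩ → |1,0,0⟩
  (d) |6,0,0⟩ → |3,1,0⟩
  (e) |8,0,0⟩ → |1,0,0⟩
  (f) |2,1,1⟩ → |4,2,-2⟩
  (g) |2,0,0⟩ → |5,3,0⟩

(a) forbidden — Δm_l = -3 (E1 requires Δm_l = 0, ±1)
(b) allowed
(c) allowed
(d) allowed
(e) forbidden — Δl = +0 (E1 requires Δl = ±1)
(f) forbidden — Δm_l = -3 (E1 requires Δm_l = 0, ±1)
(g) forbidden — Δl = +3 (E1 requires Δl = ±1)
Total allowed: 3 of 7.

3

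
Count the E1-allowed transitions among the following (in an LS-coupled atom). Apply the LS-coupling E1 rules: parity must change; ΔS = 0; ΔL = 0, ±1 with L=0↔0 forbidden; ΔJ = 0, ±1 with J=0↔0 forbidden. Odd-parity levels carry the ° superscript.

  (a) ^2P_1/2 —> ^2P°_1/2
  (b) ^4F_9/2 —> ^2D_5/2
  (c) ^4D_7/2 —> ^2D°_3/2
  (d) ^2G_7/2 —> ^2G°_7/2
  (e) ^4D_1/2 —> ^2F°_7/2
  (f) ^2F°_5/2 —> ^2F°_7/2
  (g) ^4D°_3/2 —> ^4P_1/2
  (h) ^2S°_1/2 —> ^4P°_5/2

3

(a) allowed
(b) forbidden (parity, ΔS, ΔJ fail)
(c) forbidden (ΔS, ΔJ fail)
(d) allowed
(e) forbidden (ΔS, ΔJ fail)
(f) forbidden (parity fails)
(g) allowed
(h) forbidden (parity, ΔS, ΔJ fail)
Total allowed: 3 of 8.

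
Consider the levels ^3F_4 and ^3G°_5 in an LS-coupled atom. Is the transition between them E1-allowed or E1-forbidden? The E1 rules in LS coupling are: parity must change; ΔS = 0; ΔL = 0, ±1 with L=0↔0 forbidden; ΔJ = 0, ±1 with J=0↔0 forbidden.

allowed

Reading off the term symbols: S 1→1, L 3→4, J 4→5, parity even→odd.
Parity must change: even → odd — passes.
ΔS = 0: S: 1 → 1 — passes.
ΔL = 0, ±1 (not L=0↔0): L: 3 → 4, ΔL = +1 — passes.
ΔJ = 0, ±1 (not J=0↔0): J: 4 → 5, ΔJ = +1 — passes.
All four E1 rules are satisfied.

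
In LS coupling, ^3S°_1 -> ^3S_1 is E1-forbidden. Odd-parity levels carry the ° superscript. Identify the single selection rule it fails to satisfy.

the L=0 ↔ L=0 exclusion

Initial level: S=1, L=0, J=1, parity odd. Final level: S=1, L=0, J=1, parity even.
Parity must change: odd → even — satisfied.
ΔS = 0: S: 1 → 1 — satisfied.
ΔL = 0, ±1 (not L=0↔0): L: 0 → 0, ΔL = +0 — violated.
ΔJ = 0, ±1 (not J=0↔0): J: 1 → 1, ΔJ = +0 — satisfied.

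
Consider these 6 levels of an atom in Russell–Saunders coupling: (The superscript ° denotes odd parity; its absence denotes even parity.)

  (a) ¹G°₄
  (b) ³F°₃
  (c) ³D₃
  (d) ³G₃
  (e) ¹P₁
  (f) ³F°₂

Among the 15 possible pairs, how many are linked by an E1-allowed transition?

(a)–(b): forbidden (parity, ΔS).
(a)–(c): forbidden (ΔS, ΔL).
(a)–(d): forbidden (ΔS).
(a)–(e): forbidden (ΔL, ΔJ).
(a)–(f): forbidden (parity, ΔS, ΔJ).
(b)–(c): allowed.
(b)–(d): allowed.
(b)–(e): forbidden (ΔS, ΔL, ΔJ).
(b)–(f): forbidden (parity).
(c)–(d): forbidden (parity, ΔL).
(c)–(e): forbidden (parity, ΔS, ΔJ).
(c)–(f): allowed.
(d)–(e): forbidden (parity, ΔS, ΔL, ΔJ).
(d)–(f): allowed.
(e)–(f): forbidden (ΔS, ΔL).
Allowed pairs: 4 of 15.

4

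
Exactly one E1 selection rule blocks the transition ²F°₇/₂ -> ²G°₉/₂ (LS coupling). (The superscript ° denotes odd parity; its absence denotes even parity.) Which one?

parity

Initial level: S=1/2, L=3, J=7/2, parity odd. Final level: S=1/2, L=4, J=9/2, parity odd.
Parity must change: odd → odd — violated.
ΔS = 0: S: 1/2 → 1/2 — satisfied.
ΔL = 0, ±1 (not L=0↔0): L: 3 → 4, ΔL = +1 — satisfied.
ΔJ = 0, ±1 (not J=0↔0): J: 7/2 → 9/2, ΔJ = +1 — satisfied.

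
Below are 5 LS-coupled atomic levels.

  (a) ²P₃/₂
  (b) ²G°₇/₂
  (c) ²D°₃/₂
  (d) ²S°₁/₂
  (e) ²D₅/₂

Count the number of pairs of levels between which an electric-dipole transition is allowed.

3

(a)–(b): forbidden (ΔL, ΔJ).
(a)–(c): allowed.
(a)–(d): allowed.
(a)–(e): forbidden (parity).
(b)–(c): forbidden (parity, ΔL, ΔJ).
(b)–(d): forbidden (parity, ΔL, ΔJ).
(b)–(e): forbidden (ΔL).
(c)–(d): forbidden (parity, ΔL).
(c)–(e): allowed.
(d)–(e): forbidden (ΔL, ΔJ).
Allowed pairs: 3 of 10.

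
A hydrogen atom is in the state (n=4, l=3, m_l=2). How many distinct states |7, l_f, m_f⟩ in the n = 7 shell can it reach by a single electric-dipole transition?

5

E1 requires Δl = ±1, so l_f ∈ {2, 4}; with 0 ≤ l_f ≤ n_f−1 = 6, the allowed l_f values are {2, 4}.
For l_f = 2: m_f ∈ {m_i−1, m_i, m_i+1} ∩ [−2, 2] = {1, 2} → 2 states.
For l_f = 4: m_f ∈ {m_i−1, m_i, m_i+1} ∩ [−4, 4] = {1, 2, 3} → 3 states.
Total: 5.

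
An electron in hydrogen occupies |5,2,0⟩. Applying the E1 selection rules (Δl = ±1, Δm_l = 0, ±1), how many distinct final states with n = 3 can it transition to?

3

E1 requires Δl = ±1, so l_f ∈ {1, 3}; with 0 ≤ l_f ≤ n_f−1 = 2, the allowed l_f values are {1}.
For l_f = 1: m_f ∈ {m_i−1, m_i, m_i+1} ∩ [−1, 1] = {-1, 0, 1} → 3 states.
Total: 3.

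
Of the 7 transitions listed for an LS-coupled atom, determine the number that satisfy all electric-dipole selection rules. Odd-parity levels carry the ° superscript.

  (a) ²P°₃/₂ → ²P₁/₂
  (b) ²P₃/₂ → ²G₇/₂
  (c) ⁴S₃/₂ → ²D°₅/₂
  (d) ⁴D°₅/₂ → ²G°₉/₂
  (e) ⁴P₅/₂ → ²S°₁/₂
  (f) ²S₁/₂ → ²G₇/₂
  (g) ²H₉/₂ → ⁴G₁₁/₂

1

(a) allowed
(b) forbidden (parity, ΔL, ΔJ fail)
(c) forbidden (ΔS, ΔL fail)
(d) forbidden (parity, ΔS, ΔL, ΔJ fail)
(e) forbidden (ΔS, ΔJ fail)
(f) forbidden (parity, ΔL, ΔJ fail)
(g) forbidden (parity, ΔS fail)
Total allowed: 1 of 7.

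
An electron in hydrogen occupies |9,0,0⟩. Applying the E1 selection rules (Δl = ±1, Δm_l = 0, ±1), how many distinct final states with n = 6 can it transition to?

E1 requires Δl = ±1, so l_f ∈ {-1, 1}; with 0 ≤ l_f ≤ n_f−1 = 5, the allowed l_f values are {1}.
For l_f = 1: m_f ∈ {m_i−1, m_i, m_i+1} ∩ [−1, 1] = {-1, 0, 1} → 3 states.
Total: 3.

3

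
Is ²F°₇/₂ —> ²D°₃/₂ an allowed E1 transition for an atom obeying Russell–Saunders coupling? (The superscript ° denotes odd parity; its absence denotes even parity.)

Reading off the term symbols: S 1/2→1/2, L 3→2, J 7/2→3/2, parity odd→odd.
Parity must change: odd → odd — fails.
ΔS = 0: S: 1/2 → 1/2 — passes.
ΔL = 0, ±1 (not L=0↔0): L: 3 → 2, ΔL = -1 — passes.
ΔJ = 0, ±1 (not J=0↔0): J: 7/2 → 3/2, ΔJ = -2 — fails.
Rule(s) violated: parity, ΔJ.

forbidden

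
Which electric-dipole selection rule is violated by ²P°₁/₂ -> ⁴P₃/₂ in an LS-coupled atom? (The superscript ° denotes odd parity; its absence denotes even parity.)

Reading off the term symbols: S 1/2→3/2, L 1→1, J 1/2→3/2, parity odd→even.
ΔL = 0, ±1 (not L=0↔0): L: 1 → 1, ΔL = +0 — passes.
ΔJ = 0, ±1 (not J=0↔0): J: 1/2 → 3/2, ΔJ = +1 — passes.
ΔS = 0: S: 1/2 → 3/2 — fails.
Parity must change: odd → even — passes.

the ΔS = 0 rule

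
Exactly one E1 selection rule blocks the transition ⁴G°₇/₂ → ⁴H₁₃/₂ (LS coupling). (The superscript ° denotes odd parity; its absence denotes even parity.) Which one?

the ΔJ = 0, ±1 rule

Initial level: S=3/2, L=4, J=7/2, parity odd. Final level: S=3/2, L=5, J=13/2, parity even.
Parity must change: odd → even — ✓.
ΔS = 0: S: 3/2 → 3/2 — ✓.
ΔL = 0, ±1 (not L=0↔0): L: 4 → 5, ΔL = +1 — ✓.
ΔJ = 0, ±1 (not J=0↔0): J: 7/2 → 13/2, ΔJ = +3 — ✗.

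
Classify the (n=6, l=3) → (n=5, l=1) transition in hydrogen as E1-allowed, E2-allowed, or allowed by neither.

E2

Δl = 1 − 3 = -2; l_i + l_f = 4.
E1 (Δl = ±1): not satisfied.
E2 (Δl = 0,±2, l_i+l_f ≥ 2): satisfied.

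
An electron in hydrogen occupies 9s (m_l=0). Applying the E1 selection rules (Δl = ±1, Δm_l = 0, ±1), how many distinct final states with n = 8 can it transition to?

E1 requires Δl = ±1, so l_f ∈ {-1, 1}; with 0 ≤ l_f ≤ n_f−1 = 7, the allowed l_f values are {1}.
For l_f = 1: m_f ∈ {m_i−1, m_i, m_i+1} ∩ [−1, 1] = {-1, 0, 1} → 3 states.
Total: 3.

3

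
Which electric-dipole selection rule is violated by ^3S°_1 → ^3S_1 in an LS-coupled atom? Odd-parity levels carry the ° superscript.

the L=0 ↔ L=0 exclusion

Parity must change: odd → even — satisfied.
ΔS = 0: S: 1 → 1 — satisfied.
ΔL = 0, ±1 (not L=0↔0): L: 0 → 0, ΔL = +0 — violated.
ΔJ = 0, ±1 (not J=0↔0): J: 1 → 1, ΔJ = +0 — satisfied.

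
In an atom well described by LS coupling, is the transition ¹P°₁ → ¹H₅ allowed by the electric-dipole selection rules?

Initial level: S=0, L=1, J=1, parity odd. Final level: S=0, L=5, J=5, parity even.
Parity must change: odd → even — ✓.
ΔS = 0: S: 0 → 0 — ✓.
ΔL = 0, ±1 (not L=0↔0): L: 1 → 5, ΔL = +4 — ✗.
ΔJ = 0, ±1 (not J=0↔0): J: 1 → 5, ΔJ = +4 — ✗.
Rule(s) violated: ΔL, ΔJ.

forbidden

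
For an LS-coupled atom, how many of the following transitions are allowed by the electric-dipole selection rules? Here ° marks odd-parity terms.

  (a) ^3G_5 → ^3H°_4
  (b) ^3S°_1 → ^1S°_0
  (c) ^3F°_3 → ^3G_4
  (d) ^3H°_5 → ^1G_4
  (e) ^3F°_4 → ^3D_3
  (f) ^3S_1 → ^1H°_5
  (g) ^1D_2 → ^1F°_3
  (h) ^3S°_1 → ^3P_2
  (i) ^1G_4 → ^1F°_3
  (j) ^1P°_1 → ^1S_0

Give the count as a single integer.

7

(a) allowed
(b) forbidden (parity, ΔS, ΔL fail)
(c) allowed
(d) forbidden (ΔS fails)
(e) allowed
(f) forbidden (ΔS, ΔL, ΔJ fail)
(g) allowed
(h) allowed
(i) allowed
(j) allowed
Total allowed: 7 of 10.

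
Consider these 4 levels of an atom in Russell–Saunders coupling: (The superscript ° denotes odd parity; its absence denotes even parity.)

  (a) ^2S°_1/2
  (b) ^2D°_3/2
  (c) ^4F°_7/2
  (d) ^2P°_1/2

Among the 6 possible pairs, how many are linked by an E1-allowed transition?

0

(a)–(b): forbidden (parity, ΔL).
(a)–(c): forbidden (parity, ΔS, ΔL, ΔJ).
(a)–(d): forbidden (parity).
(b)–(c): forbidden (parity, ΔS, ΔJ).
(b)–(d): forbidden (parity).
(c)–(d): forbidden (parity, ΔS, ΔL, ΔJ).
Allowed pairs: 0 of 6.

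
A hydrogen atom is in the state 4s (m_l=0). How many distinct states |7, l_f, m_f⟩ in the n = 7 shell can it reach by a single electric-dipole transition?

E1 requires Δl = ±1, so l_f ∈ {-1, 1}; with 0 ≤ l_f ≤ n_f−1 = 6, the allowed l_f values are {1}.
For l_f = 1: m_f ∈ {m_i−1, m_i, m_i+1} ∩ [−1, 1] = {-1, 0, 1} → 3 states.
Total: 3.

3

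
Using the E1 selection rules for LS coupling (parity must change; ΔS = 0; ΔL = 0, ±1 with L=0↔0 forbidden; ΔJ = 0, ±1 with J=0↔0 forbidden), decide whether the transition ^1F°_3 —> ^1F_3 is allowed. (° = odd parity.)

Parity must change: odd → even — ✓.
ΔL = 0, ±1 (not L=0↔0): L: 3 → 3, ΔL = +0 — ✓.
ΔJ = 0, ±1 (not J=0↔0): J: 3 → 3, ΔJ = +0 — ✓.
ΔS = 0: S: 0 → 0 — ✓.
All four E1 rules are satisfied.

allowed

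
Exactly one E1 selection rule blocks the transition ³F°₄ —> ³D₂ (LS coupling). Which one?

Parity must change: odd → even — ✓.
ΔS = 0: S: 1 → 1 — ✓.
ΔL = 0, ±1 (not L=0↔0): L: 3 → 2, ΔL = -1 — ✓.
ΔJ = 0, ±1 (not J=0↔0): J: 4 → 2, ΔJ = -2 — ✗.

the ΔJ = 0, ±1 rule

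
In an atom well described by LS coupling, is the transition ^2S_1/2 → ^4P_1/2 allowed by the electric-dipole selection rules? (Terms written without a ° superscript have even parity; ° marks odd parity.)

Reading off the term symbols: S 1/2→3/2, L 0→1, J 1/2→1/2, parity even→even.
ΔS = 0: S: 1/2 → 3/2 — violated.
ΔJ = 0, ±1 (not J=0↔0): J: 1/2 → 1/2, ΔJ = +0 — satisfied.
Parity must change: even → even — violated.
ΔL = 0, ±1 (not L=0↔0): L: 0 → 1, ΔL = +1 — satisfied.
Rule(s) violated: parity, ΔS.

forbidden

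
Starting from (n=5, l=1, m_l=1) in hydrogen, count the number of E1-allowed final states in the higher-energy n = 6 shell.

E1 requires Δl = ±1, so l_f ∈ {0, 2}; with 0 ≤ l_f ≤ n_f−1 = 5, the allowed l_f values are {0, 2}.
For l_f = 0: m_f ∈ {m_i−1, m_i, m_i+1} ∩ [−0, 0] = {0} → 1 state.
For l_f = 2: m_f ∈ {m_i−1, m_i, m_i+1} ∩ [−2, 2] = {0, 1, 2} → 3 states.
Total: 4.

4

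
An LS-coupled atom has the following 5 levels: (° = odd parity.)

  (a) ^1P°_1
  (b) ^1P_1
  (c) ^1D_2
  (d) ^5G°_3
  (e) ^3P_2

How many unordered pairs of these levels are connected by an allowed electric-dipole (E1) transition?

(a)–(b): allowed.
(a)–(c): allowed.
(a)–(d): forbidden (parity, ΔS, ΔL, ΔJ).
(a)–(e): forbidden (ΔS).
(b)–(c): forbidden (parity).
(b)–(d): forbidden (ΔS, ΔL, ΔJ).
(b)–(e): forbidden (parity, ΔS).
(c)–(d): forbidden (ΔS, ΔL).
(c)–(e): forbidden (parity, ΔS).
(d)–(e): forbidden (ΔS, ΔL).
Allowed pairs: 2 of 10.

2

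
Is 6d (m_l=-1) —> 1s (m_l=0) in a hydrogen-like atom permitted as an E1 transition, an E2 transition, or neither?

E2

Δl = 0 − 2 = -2; l_i + l_f = 2.
Δm_l = +1.
E1 (Δl = ±1, |Δm_l| ≤ 1): not satisfied.
E2 (Δl = 0,±2, l_i+l_f ≥ 2, |Δm_l| ≤ 2): satisfied.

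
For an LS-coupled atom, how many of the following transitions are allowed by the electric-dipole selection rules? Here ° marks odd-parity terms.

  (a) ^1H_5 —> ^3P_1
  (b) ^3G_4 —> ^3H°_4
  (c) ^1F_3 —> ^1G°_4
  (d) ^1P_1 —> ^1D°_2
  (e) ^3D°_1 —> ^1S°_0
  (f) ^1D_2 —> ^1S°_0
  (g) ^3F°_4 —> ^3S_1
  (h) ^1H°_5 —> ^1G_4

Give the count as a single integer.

(a) forbidden (parity, ΔS, ΔL, ΔJ fail)
(b) allowed
(c) allowed
(d) allowed
(e) forbidden (parity, ΔS, ΔL fail)
(f) forbidden (ΔL, ΔJ fail)
(g) forbidden (ΔL, ΔJ fail)
(h) allowed
Total allowed: 4 of 8.

4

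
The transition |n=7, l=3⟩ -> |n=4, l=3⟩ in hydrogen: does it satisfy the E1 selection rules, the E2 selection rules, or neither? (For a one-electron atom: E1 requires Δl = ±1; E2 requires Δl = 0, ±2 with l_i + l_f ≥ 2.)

Δl = 3 − 3 = +0; l_i + l_f = 6.
E1 (Δl = ±1): not satisfied.
E2 (Δl = 0,±2, l_i+l_f ≥ 2): satisfied.

E2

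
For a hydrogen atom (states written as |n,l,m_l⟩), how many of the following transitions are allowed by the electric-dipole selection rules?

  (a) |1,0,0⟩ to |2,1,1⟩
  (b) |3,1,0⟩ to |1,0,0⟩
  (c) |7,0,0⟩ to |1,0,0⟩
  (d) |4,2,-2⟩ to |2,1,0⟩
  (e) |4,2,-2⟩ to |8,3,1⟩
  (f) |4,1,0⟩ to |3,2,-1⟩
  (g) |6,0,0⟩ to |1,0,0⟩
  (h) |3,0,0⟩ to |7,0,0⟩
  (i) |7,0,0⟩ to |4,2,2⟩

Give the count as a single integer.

3

(a) allowed
(b) allowed
(c) forbidden — Δl = +0 (E1 requires Δl = ±1)
(d) forbidden — Δm_l = +2 (E1 requires Δm_l = 0, ±1)
(e) forbidden — Δm_l = +3 (E1 requires Δm_l = 0, ±1)
(f) allowed
(g) forbidden — Δl = +0 (E1 requires Δl = ±1)
(h) forbidden — Δl = +0 (E1 requires Δl = ±1)
(i) forbidden — Δl = +2 (E1 requires Δl = ±1); Δm_l = +2 (E1 requires Δm_l = 0, ±1)
Total allowed: 3 of 9.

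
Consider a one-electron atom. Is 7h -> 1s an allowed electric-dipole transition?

l: 5 → 0 (Δl = -5). Δl = ±1 ✗.
The transition is electric-dipole forbidden.

forbidden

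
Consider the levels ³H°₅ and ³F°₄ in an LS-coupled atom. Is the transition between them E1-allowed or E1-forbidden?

Parity must change: odd → odd — fails.
ΔJ = 0, ±1 (not J=0↔0): J: 5 → 4, ΔJ = -1 — ok.
ΔS = 0: S: 1 → 1 — ok.
ΔL = 0, ±1 (not L=0↔0): L: 5 → 3, ΔL = -2 — fails.
Rule(s) violated: parity, ΔL.

forbidden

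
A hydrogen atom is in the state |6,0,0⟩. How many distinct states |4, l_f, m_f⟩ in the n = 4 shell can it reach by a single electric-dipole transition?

3

E1 requires Δl = ±1, so l_f ∈ {-1, 1}; with 0 ≤ l_f ≤ n_f−1 = 3, the allowed l_f values are {1}.
For l_f = 1: m_f ∈ {m_i−1, m_i, m_i+1} ∩ [−1, 1] = {-1, 0, 1} → 3 states.
Total: 3.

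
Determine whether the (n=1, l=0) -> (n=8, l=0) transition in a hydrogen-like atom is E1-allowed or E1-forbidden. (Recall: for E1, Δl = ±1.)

Δl = 0 − 0 = +0; the E1 rule Δl = ±1 is fails.
The transition is electric-dipole forbidden.

forbidden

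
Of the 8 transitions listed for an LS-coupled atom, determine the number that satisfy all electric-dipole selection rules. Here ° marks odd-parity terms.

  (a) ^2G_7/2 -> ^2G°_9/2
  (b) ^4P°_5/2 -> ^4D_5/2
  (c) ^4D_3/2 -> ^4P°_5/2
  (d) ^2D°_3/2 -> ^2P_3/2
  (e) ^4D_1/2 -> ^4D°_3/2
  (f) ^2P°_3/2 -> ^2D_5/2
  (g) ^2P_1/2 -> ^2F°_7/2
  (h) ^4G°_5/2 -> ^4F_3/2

(a) allowed
(b) allowed
(c) allowed
(d) allowed
(e) allowed
(f) allowed
(g) forbidden (ΔL, ΔJ fail)
(h) allowed
Total allowed: 7 of 8.

7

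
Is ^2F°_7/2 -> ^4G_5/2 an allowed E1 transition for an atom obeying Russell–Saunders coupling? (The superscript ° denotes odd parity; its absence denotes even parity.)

Parity must change: odd → even — ✓.
ΔS = 0: S: 1/2 → 3/2 — ✗.
ΔL = 0, ±1 (not L=0↔0): L: 3 → 4, ΔL = +1 — ✓.
ΔJ = 0, ±1 (not J=0↔0): J: 7/2 → 5/2, ΔJ = -1 — ✓.
Rule(s) violated: ΔS.

forbidden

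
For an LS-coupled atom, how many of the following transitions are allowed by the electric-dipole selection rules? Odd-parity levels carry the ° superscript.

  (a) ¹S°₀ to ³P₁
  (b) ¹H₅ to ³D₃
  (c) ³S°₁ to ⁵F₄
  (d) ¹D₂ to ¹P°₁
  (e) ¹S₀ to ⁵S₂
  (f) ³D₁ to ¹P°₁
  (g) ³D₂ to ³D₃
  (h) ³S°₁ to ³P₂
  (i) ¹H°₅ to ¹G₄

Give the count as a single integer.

(a) forbidden (ΔS fails)
(b) forbidden (parity, ΔS, ΔL, ΔJ fail)
(c) forbidden (ΔS, ΔL, ΔJ fail)
(d) allowed
(e) forbidden (parity, ΔS, ΔL, ΔJ fail)
(f) forbidden (ΔS fails)
(g) forbidden (parity fails)
(h) allowed
(i) allowed
Total allowed: 3 of 9.

3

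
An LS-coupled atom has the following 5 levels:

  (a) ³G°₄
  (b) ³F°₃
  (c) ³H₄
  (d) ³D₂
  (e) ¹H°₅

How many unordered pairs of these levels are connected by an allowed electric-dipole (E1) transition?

2

(a)–(b): forbidden (parity).
(a)–(c): allowed.
(a)–(d): forbidden (ΔL, ΔJ).
(a)–(e): forbidden (parity, ΔS).
(b)–(c): forbidden (ΔL).
(b)–(d): allowed.
(b)–(e): forbidden (parity, ΔS, ΔL, ΔJ).
(c)–(d): forbidden (parity, ΔL, ΔJ).
(c)–(e): forbidden (ΔS).
(d)–(e): forbidden (ΔS, ΔL, ΔJ).
Allowed pairs: 2 of 10.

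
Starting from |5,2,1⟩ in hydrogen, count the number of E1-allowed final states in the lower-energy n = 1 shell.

0

E1 requires l_f ∈ {1, 3}, but neither lies in [0, 0], so no final state is reachable.
Total: 0.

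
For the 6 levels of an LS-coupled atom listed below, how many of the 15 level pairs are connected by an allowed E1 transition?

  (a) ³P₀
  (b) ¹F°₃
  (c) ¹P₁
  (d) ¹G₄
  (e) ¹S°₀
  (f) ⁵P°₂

(a)–(b): forbidden (ΔS, ΔL, ΔJ).
(a)–(c): forbidden (parity, ΔS).
(a)–(d): forbidden (parity, ΔS, ΔL, ΔJ).
(a)–(e): forbidden (ΔS, ΔJ).
(a)–(f): forbidden (ΔS, ΔJ).
(b)–(c): forbidden (ΔL, ΔJ).
(b)–(d): allowed.
(b)–(e): forbidden (parity, ΔL, ΔJ).
(b)–(f): forbidden (parity, ΔS, ΔL).
(c)–(d): forbidden (parity, ΔL, ΔJ).
(c)–(e): allowed.
(c)–(f): forbidden (ΔS).
(d)–(e): forbidden (ΔL, ΔJ).
(d)–(f): forbidden (ΔS, ΔL, ΔJ).
(e)–(f): forbidden (parity, ΔS, ΔJ).
Allowed pairs: 2 of 15.

2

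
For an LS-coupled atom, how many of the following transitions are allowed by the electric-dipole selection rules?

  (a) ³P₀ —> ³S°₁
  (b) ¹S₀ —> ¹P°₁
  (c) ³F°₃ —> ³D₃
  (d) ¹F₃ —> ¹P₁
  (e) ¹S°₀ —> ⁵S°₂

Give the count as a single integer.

(a) allowed
(b) allowed
(c) allowed
(d) forbidden (parity, ΔL, ΔJ fail)
(e) forbidden (parity, ΔS, ΔL, ΔJ fail)
Total allowed: 3 of 5.

3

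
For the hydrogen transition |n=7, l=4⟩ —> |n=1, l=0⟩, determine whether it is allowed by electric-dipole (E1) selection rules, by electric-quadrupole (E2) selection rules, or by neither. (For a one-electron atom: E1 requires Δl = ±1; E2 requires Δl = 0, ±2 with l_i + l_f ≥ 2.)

neither

Δl = 0 − 4 = -4; l_i + l_f = 4.
E1 (Δl = ±1): not satisfied.
E2 (Δl = 0,±2, l_i+l_f ≥ 2): not satisfied.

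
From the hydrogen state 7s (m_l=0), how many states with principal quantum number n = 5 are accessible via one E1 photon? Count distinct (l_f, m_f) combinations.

3

E1 requires Δl = ±1, so l_f ∈ {-1, 1}; with 0 ≤ l_f ≤ n_f−1 = 4, the allowed l_f values are {1}.
For l_f = 1: m_f ∈ {m_i−1, m_i, m_i+1} ∩ [−1, 1] = {-1, 0, 1} → 3 states.
Total: 3.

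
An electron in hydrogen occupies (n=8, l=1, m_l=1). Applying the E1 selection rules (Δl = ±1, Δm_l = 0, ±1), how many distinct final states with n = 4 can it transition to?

E1 requires Δl = ±1, so l_f ∈ {0, 2}; with 0 ≤ l_f ≤ n_f−1 = 3, the allowed l_f values are {0, 2}.
For l_f = 0: m_f ∈ {m_i−1, m_i, m_i+1} ∩ [−0, 0] = {0} → 1 state.
For l_f = 2: m_f ∈ {m_i−1, m_i, m_i+1} ∩ [−2, 2] = {0, 1, 2} → 3 states.
Total: 4.

4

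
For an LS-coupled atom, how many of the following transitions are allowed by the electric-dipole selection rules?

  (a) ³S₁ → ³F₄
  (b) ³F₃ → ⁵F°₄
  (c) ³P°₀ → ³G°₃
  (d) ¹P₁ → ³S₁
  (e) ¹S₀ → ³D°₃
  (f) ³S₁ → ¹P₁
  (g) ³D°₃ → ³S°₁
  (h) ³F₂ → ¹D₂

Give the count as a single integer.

0

(a) forbidden (parity, ΔL, ΔJ fail)
(b) forbidden (ΔS fails)
(c) forbidden (parity, ΔL, ΔJ fail)
(d) forbidden (parity, ΔS fail)
(e) forbidden (ΔS, ΔL, ΔJ fail)
(f) forbidden (parity, ΔS fail)
(g) forbidden (parity, ΔL, ΔJ fail)
(h) forbidden (parity, ΔS fail)
Total allowed: 0 of 8.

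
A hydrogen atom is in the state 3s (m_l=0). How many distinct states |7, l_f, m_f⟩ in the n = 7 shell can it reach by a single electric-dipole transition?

3

E1 requires Δl = ±1, so l_f ∈ {-1, 1}; with 0 ≤ l_f ≤ n_f−1 = 6, the allowed l_f values are {1}.
For l_f = 1: m_f ∈ {m_i−1, m_i, m_i+1} ∩ [−1, 1] = {-1, 0, 1} → 3 states.
Total: 3.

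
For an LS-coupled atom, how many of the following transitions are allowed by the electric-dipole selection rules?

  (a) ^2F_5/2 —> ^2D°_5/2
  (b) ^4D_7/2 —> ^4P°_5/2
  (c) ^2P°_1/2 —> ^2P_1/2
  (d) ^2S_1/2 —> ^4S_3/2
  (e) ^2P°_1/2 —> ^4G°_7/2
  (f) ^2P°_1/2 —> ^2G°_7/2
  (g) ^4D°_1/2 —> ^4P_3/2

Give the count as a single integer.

4

(a) allowed
(b) allowed
(c) allowed
(d) forbidden (parity, ΔS, ΔL fail)
(e) forbidden (parity, ΔS, ΔL, ΔJ fail)
(f) forbidden (parity, ΔL, ΔJ fail)
(g) allowed
Total allowed: 4 of 7.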